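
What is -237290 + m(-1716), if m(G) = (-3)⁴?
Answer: -237209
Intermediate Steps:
m(G) = 81
-237290 + m(-1716) = -237290 + 81 = -237209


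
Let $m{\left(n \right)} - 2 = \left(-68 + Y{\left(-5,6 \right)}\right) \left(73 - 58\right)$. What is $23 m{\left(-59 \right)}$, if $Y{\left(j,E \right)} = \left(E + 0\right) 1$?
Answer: $-21344$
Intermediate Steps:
$Y{\left(j,E \right)} = E$ ($Y{\left(j,E \right)} = E 1 = E$)
$m{\left(n \right)} = -928$ ($m{\left(n \right)} = 2 + \left(-68 + 6\right) \left(73 - 58\right) = 2 - 930 = -928$)
$23 m{\left(-59 \right)} = 23 \left(-928\right) = -21344$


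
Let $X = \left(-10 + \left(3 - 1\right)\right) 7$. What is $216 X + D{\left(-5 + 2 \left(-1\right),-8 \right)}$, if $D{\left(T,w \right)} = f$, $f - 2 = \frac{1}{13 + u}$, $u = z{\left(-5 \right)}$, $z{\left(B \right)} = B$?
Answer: $- \frac{96751}{8} \approx -12094.0$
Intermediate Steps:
$u = -5$
$f = \frac{17}{8}$ ($f = 2 + \frac{1}{13 - 5} = 2 + \frac{1}{8} = \frac{17}{8} \approx 2.125$)
$D{\left(T,w \right)} = \frac{17}{8}$
$X = -56$ ($X = \left(-10 + \left(3 - 1\right)\right) 7 = \left(-10 + 2\right) 7 = \left(-8\right) 7 = -56$)
$216 X + D{\left(-5 + 2 \left(-1\right),-8 \right)} = 216 \left(-56\right) + \frac{17}{8} = -12096 + \frac{17}{8} = - \frac{96751}{8}$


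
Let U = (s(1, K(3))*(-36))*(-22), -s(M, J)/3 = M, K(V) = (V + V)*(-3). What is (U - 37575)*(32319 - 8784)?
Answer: -940246785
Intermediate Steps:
K(V) = -6*V (K(V) = (2*V)*(-3) = -6*V)
s(M, J) = -3*M
U = -2376 (U = (-3*1*(-36))*(-22) = -3*(-36)*(-22) = 108*(-22) = -2376)
(U - 37575)*(32319 - 8784) = (-2376 - 37575)*(32319 - 8784) = -39951*23535 = -940246785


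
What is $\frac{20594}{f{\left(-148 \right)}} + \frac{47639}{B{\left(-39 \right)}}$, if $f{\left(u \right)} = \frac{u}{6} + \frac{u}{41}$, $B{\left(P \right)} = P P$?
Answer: $- \frac{1843549430}{2645019} \approx -696.99$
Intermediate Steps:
$B{\left(P \right)} = P^{2}$
$f{\left(u \right)} = \frac{47 u}{246}$ ($f{\left(u \right)} = u \frac{1}{6} + u \frac{1}{41} = \frac{u}{6} + \frac{u}{41} = \frac{47 u}{246}$)
$\frac{20594}{f{\left(-148 \right)}} + \frac{47639}{B{\left(-39 \right)}} = \frac{20594}{\frac{47}{246} \left(-148\right)} + \frac{47639}{\left(-39\right)^{2}} = \frac{20594}{- \frac{3478}{123}} + \frac{47639}{1521} = 20594 \left(- \frac{123}{3478}\right) + 47639 \cdot \frac{1}{1521} = - \frac{1266531}{1739} + \frac{47639}{1521} = - \frac{1843549430}{2645019}$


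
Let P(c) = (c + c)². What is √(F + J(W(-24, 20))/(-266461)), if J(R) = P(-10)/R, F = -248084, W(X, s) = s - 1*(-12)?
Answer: I*√70457309310234106/532922 ≈ 498.08*I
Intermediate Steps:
W(X, s) = 12 + s (W(X, s) = s + 12 = 12 + s)
P(c) = 4*c² (P(c) = (2*c)² = 4*c²)
J(R) = 400/R (J(R) = (4*(-10)²)/R = (4*100)/R = 400/R)
√(F + J(W(-24, 20))/(-266461)) = √(-248084 + (400/(12 + 20))/(-266461)) = √(-248084 + (400/32)*(-1/266461)) = √(-248084 + (400*(1/32))*(-1/266461)) = √(-248084 + (25/2)*(-1/266461)) = √(-248084 - 25/532922) = √(-132209421473/532922) = I*√70457309310234106/532922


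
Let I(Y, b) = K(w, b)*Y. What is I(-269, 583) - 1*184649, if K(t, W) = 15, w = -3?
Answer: -188684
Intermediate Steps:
I(Y, b) = 15*Y
I(-269, 583) - 1*184649 = 15*(-269) - 1*184649 = -4035 - 184649 = -188684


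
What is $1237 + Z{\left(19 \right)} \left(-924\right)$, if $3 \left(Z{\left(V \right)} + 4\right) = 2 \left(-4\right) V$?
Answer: $51749$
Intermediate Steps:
$Z{\left(V \right)} = -4 - \frac{8 V}{3}$ ($Z{\left(V \right)} = -4 + \frac{2 \left(-4\right) V}{3} = -4 + \frac{\left(-8\right) V}{3} = -4 - \frac{8 V}{3}$)
$1237 + Z{\left(19 \right)} \left(-924\right) = 1237 + \left(-4 - \frac{152}{3}\right) \left(-924\right) = 1237 - -50512 = 1237 + 50512 = 51749$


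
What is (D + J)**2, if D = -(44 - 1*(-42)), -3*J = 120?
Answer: 15876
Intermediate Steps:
J = -40 (J = -1/3*120 = -40)
D = -86 (D = -(44 + 42) = -1*86 = -86)
(D + J)**2 = (-86 - 40)**2 = (-126)**2 = 15876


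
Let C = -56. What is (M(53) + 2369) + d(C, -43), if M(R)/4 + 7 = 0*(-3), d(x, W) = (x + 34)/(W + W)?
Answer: 100674/43 ≈ 2341.3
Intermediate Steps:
d(x, W) = (34 + x)/(2*W) (d(x, W) = (34 + x)/((2*W)) = (34 + x)*(1/(2*W)) = (34 + x)/(2*W))
M(R) = -28 (M(R) = -28 + 4*(0*(-3)) = -28 + 4*0 = -28 + 0 = -28)
(M(53) + 2369) + d(C, -43) = (-28 + 2369) + (1/2)*(34 - 56)/(-43) = 2341 + (1/2)*(-1/43)*(-22) = 2341 + 11/43 = 100674/43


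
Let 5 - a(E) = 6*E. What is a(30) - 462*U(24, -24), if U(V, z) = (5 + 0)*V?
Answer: -55615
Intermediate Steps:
a(E) = 5 - 6*E
U(V, z) = 5*V
a(30) - 462*U(24, -24) = (5 - 6*30) - 2310*24 = (5 - 180) - 462*120 = -175 - 55440 = -55615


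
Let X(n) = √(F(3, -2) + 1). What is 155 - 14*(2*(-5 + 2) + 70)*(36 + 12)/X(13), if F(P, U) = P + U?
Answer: 155 - 21504*√2 ≈ -30256.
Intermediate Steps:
X(n) = √2 (X(n) = √((3 - 2) + 1) = √(1 + 1) = √2)
155 - 14*(2*(-5 + 2) + 70)*(36 + 12)/X(13) = 155 - 14*(2*(-5 + 2) + 70)*(36 + 12)/(√2) = 155 - 14*(2*(-3) + 70)*48*√2/2 = 155 - 14*(-6 + 70)*48*√2/2 = 155 - 14*64*48*√2/2 = 155 - 43008*√2/2 = 155 - 21504*√2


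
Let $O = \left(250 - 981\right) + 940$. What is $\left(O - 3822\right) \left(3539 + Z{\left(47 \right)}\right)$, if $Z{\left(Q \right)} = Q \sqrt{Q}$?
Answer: $-12786407 - 169811 \sqrt{47} \approx -1.3951 \cdot 10^{7}$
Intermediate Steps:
$O = 209$ ($O = -731 + 940 = 209$)
$Z{\left(Q \right)} = Q^{\frac{3}{2}}$
$\left(O - 3822\right) \left(3539 + Z{\left(47 \right)}\right) = \left(209 - 3822\right) \left(3539 + 47^{\frac{3}{2}}\right) = - 3613 \left(3539 + 47 \sqrt{47}\right) = -12786407 - 169811 \sqrt{47}$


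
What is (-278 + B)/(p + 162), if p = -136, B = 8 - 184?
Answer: -227/13 ≈ -17.462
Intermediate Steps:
B = -176
(-278 + B)/(p + 162) = (-278 - 176)/(-136 + 162) = -454/26 = -454*1/26 = -227/13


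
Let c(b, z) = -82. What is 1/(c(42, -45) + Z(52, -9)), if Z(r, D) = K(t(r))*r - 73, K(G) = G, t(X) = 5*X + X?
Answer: 1/16069 ≈ 6.2232e-5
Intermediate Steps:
t(X) = 6*X
Z(r, D) = -73 + 6*r**2 (Z(r, D) = (6*r)*r - 73 = 6*r**2 - 73 = -73 + 6*r**2)
1/(c(42, -45) + Z(52, -9)) = 1/(-82 + (-73 + 6*52**2)) = 1/(-82 + (-73 + 6*2704)) = 1/(-82 + (-73 + 16224)) = 1/(-82 + 16151) = 1/16069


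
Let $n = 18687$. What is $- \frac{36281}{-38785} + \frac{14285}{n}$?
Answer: $\frac{1232026772}{724775295} \approx 1.6999$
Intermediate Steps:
$- \frac{36281}{-38785} + \frac{14285}{n} = - \frac{36281}{-38785} + \frac{14285}{18687} = \left(-36281\right) \left(- \frac{1}{38785}\right) + 14285 \cdot \frac{1}{18687} = \frac{36281}{38785} + \frac{14285}{18687} = \frac{1232026772}{724775295}$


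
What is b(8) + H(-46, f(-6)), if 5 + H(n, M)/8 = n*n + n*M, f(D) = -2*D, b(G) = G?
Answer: 12480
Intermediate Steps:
H(n, M) = -40 + 8*n² + 8*M*n (H(n, M) = -40 + 8*(n*n + n*M) = -40 + 8*(n² + M*n) = -40 + (8*n² + 8*M*n) = -40 + 8*n² + 8*M*n)
b(8) + H(-46, f(-6)) = 8 + (-40 + 8*(-46)² + 8*(-2*(-6))*(-46)) = 8 + (-40 + 8*2116 + 8*12*(-46)) = 8 + (-40 + 16928 - 4416) = 8 + 12472 = 12480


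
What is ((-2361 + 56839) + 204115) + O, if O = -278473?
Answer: -19880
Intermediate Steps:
((-2361 + 56839) + 204115) + O = ((-2361 + 56839) + 204115) - 278473 = (54478 + 204115) - 278473 = 258593 - 278473 = -19880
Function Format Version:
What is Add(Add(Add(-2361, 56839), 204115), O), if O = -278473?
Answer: -19880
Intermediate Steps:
Add(Add(Add(-2361, 56839), 204115), O) = Add(Add(Add(-2361, 56839), 204115), -278473) = Add(Add(54478, 204115), -278473) = Add(258593, -278473) = -19880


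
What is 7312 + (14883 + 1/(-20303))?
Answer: 450625084/20303 ≈ 22195.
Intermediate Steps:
7312 + (14883 + 1/(-20303)) = 7312 + (14883 - 1/20303) = 7312 + 302169548/20303 = 450625084/20303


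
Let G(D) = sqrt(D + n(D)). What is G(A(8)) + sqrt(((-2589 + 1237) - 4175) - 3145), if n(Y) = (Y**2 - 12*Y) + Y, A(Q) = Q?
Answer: 4*I*(1 + sqrt(542)) ≈ 97.124*I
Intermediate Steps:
n(Y) = Y**2 - 11*Y
G(D) = sqrt(D + D*(-11 + D))
G(A(8)) + sqrt(((-2589 + 1237) - 4175) - 3145) = sqrt(8*(-10 + 8)) + sqrt(((-2589 + 1237) - 4175) - 3145) = sqrt(8*(-2)) + sqrt((-1352 - 4175) - 3145) = sqrt(-16) + sqrt(-5527 - 3145) = 4*I + sqrt(-8672) = 4*I + 4*I*sqrt(542)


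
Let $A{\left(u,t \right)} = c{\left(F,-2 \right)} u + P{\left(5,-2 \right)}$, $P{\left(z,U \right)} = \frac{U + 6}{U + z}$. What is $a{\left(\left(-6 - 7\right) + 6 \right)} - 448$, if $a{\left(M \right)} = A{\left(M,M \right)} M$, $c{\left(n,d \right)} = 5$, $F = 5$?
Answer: $- \frac{637}{3} \approx -212.33$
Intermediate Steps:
$P{\left(z,U \right)} = \frac{6 + U}{U + z}$
$A{\left(u,t \right)} = \frac{4}{3} + 5 u$ ($A{\left(u,t \right)} = 5 u + \frac{6 - 2}{-2 + 5} = 5 u + \frac{1}{3} \cdot 4 = 5 u + \frac{4}{3} = \frac{4}{3} + 5 u$)
$a{\left(M \right)} = M \left(\frac{4}{3} + 5 M\right)$ ($a{\left(M \right)} = \left(\frac{4}{3} + 5 M\right) M = M \left(\frac{4}{3} + 5 M\right)$)
$a{\left(\left(-6 - 7\right) + 6 \right)} - 448 = \frac{\left(\left(-6 - 7\right) + 6\right) \left(4 + 15 \left(\left(-6 - 7\right) + 6\right)\right)}{3} - 448 = \frac{\left(-13 + 6\right) \left(4 + 15 \left(-13 + 6\right)\right)}{3} - 448 = \frac{1}{3} \left(-7\right) \left(4 + 15 \left(-7\right)\right) - 448 = \frac{1}{3} \left(-7\right) \left(4 - 105\right) - 448 = \frac{1}{3} \left(-7\right) \left(-101\right) - 448 = \frac{707}{3} - 448 = - \frac{637}{3}$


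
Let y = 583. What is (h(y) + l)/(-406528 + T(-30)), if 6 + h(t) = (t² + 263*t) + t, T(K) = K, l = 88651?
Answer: -291223/203279 ≈ -1.4326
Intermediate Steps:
h(t) = -6 + t² + 264*t (h(t) = -6 + ((t² + 263*t) + t) = -6 + (t² + 264*t) = -6 + t² + 264*t)
(h(y) + l)/(-406528 + T(-30)) = ((-6 + 583² + 264*583) + 88651)/(-406528 - 30) = ((-6 + 339889 + 153912) + 88651)/(-406558) = (493795 + 88651)*(-1/406558) = 582446*(-1/406558) = -291223/203279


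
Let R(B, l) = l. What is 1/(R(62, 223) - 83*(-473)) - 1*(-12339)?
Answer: 487168399/39482 ≈ 12339.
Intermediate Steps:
1/(R(62, 223) - 83*(-473)) - 1*(-12339) = 1/(223 - 83*(-473)) - 1*(-12339) = 1/(223 + 39259) + 12339 = 1/39482 + 12339 = 487168399/39482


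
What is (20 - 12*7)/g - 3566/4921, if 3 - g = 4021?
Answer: -1000946/1412327 ≈ -0.70872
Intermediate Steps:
g = -4018 (g = 3 - 1*4021 = 3 - 4021 = -4018)
(20 - 12*7)/g - 3566/4921 = (20 - 12*7)/(-4018) - 3566/4921 = (20 - 84)*(-1/4018) - 3566*1/4921 = -64*(-1/4018) - 3566/4921 = 32/2009 - 3566/4921 = -1000946/1412327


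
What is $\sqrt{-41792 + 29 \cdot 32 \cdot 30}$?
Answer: $8 i \sqrt{218} \approx 118.12 i$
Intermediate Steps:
$\sqrt{-41792 + 29 \cdot 32 \cdot 30} = \sqrt{-41792 + 928 \cdot 30} = \sqrt{-41792 + 27840} = \sqrt{-13952} = 8 i \sqrt{218}$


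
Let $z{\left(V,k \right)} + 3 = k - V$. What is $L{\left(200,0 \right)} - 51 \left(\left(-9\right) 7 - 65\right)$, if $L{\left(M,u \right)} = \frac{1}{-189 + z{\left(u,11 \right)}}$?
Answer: $\frac{1181567}{181} \approx 6528.0$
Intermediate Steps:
$z{\left(V,k \right)} = -3 + k - V$ ($z{\left(V,k \right)} = -3 - \left(V - k\right) = -3 + k - V$)
$L{\left(M,u \right)} = \frac{1}{-181 - u}$ ($L{\left(M,u \right)} = \frac{1}{-189 - \left(-8 + u\right)} = \frac{1}{-181 - u}$)
$L{\left(200,0 \right)} - 51 \left(\left(-9\right) 7 - 65\right) = - \frac{1}{181 + 0} - 51 \left(\left(-9\right) 7 - 65\right) = - \frac{1}{181} - 51 \left(-63 - 65\right) = \left(-1\right) \frac{1}{181} - -6528 = - \frac{1}{181} + 6528 = \frac{1181567}{181}$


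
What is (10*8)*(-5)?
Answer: -400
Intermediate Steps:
(10*8)*(-5) = 80*(-5) = -400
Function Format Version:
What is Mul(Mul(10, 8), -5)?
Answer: -400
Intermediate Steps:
Mul(Mul(10, 8), -5) = Mul(80, -5) = -400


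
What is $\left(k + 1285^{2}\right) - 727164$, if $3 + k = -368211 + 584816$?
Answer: $1140663$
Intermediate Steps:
$k = 216602$ ($k = -3 + \left(-368211 + 584816\right) = -3 + 216605 = 216602$)
$\left(k + 1285^{2}\right) - 727164 = \left(216602 + 1285^{2}\right) - 727164 = \left(216602 + 1651225\right) - 727164 = 1867827 - 727164 = 1140663$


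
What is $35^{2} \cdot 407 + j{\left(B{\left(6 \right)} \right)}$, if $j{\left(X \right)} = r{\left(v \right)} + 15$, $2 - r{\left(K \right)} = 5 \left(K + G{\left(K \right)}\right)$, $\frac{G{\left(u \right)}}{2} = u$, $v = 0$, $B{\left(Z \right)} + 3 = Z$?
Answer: $498592$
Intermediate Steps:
$B{\left(Z \right)} = -3 + Z$
$G{\left(u \right)} = 2 u$
$r{\left(K \right)} = 2 - 15 K$ ($r{\left(K \right)} = 2 - 5 \left(K + 2 K\right) = 2 - 5 \cdot 3 K = 2 - 15 K$)
$j{\left(X \right)} = 17$ ($j{\left(X \right)} = \left(2 - 0\right) + 15 = \left(2 + 0\right) + 15 = 2 + 15 = 17$)
$35^{2} \cdot 407 + j{\left(B{\left(6 \right)} \right)} = 35^{2} \cdot 407 + 17 = 1225 \cdot 407 + 17 = 498575 + 17 = 498592$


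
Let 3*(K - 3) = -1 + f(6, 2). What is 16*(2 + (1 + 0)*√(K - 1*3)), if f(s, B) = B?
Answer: 32 + 16*√3/3 ≈ 41.238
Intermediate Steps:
K = 10/3 (K = 3 + (-1 + 2)/3 = 3 + (⅓)*1 = 3 + ⅓ = 10/3 ≈ 3.3333)
16*(2 + (1 + 0)*√(K - 1*3)) = 16*(2 + (1 + 0)*√(10/3 - 1*3)) = 16*(2 + 1*√(10/3 - 3)) = 16*(2 + 1*√(⅓)) = 16*(2 + 1*(√3/3)) = 16*(2 + √3/3) = 32 + 16*√3/3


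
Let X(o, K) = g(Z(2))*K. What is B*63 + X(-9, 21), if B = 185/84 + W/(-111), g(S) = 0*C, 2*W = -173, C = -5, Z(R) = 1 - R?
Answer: 27801/148 ≈ 187.84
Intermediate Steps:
W = -173/2 (W = (½)*(-173) = -173/2 ≈ -86.500)
g(S) = 0 (g(S) = 0*(-5) = 0)
B = 3089/1036 (B = 185/84 - 173/2/(-111) = 185*(1/84) - 173/2*(-1/111) = 185/84 + 173/222 = 3089/1036 ≈ 2.9817)
X(o, K) = 0 (X(o, K) = 0*K = 0)
B*63 + X(-9, 21) = (3089/1036)*63 + 0 = 27801/148 + 0 = 27801/148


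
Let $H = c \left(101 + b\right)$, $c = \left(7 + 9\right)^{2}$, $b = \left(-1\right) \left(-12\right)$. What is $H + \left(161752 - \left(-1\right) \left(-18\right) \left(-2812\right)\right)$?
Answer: $241296$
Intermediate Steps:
$b = 12$
$c = 256$ ($c = 16^{2} = 256$)
$H = 28928$ ($H = 256 \left(101 + 12\right) = 256 \cdot 113 = 28928$)
$H + \left(161752 - \left(-1\right) \left(-18\right) \left(-2812\right)\right) = 28928 + \left(161752 - \left(-1\right) \left(-18\right) \left(-2812\right)\right) = 28928 + \left(161752 - 18 \left(-2812\right)\right) = 28928 + \left(161752 - -50616\right) = 28928 + \left(161752 + 50616\right) = 28928 + 212368 = 241296$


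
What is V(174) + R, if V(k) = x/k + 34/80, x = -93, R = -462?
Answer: -536047/1160 ≈ -462.11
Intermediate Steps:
V(k) = 17/40 - 93/k (V(k) = -93/k + 34/80 = -93/k + 34*(1/80) = -93/k + 17/40 = 17/40 - 93/k)
V(174) + R = (17/40 - 93/174) - 462 = (17/40 - 93*1/174) - 462 = (17/40 - 31/58) - 462 = -127/1160 - 462 = -536047/1160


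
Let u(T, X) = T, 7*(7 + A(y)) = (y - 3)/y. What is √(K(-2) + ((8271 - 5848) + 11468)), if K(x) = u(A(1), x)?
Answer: √680302/7 ≈ 117.83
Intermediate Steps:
A(y) = -7 + (-3 + y)/(7*y) (A(y) = -7 + ((y - 3)/y)/7 = -7 + ((-3 + y)/y)/7 = -7 + (-3 + y)/(7*y))
K(x) = -51/7 (K(x) = (3/7)*(-1 - 16*1)/1 = (3/7)*1*(-1 - 16) = (3/7)*1*(-17) = -51/7)
√(K(-2) + ((8271 - 5848) + 11468)) = √(-51/7 + ((8271 - 5848) + 11468)) = √(-51/7 + (2423 + 11468)) = √(-51/7 + 13891) = √(97186/7) = √680302/7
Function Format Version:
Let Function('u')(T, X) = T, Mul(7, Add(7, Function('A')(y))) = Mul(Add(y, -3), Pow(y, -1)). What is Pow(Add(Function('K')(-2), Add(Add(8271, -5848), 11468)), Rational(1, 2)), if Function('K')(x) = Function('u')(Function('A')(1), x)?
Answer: Mul(Rational(1, 7), Pow(680302, Rational(1, 2))) ≈ 117.83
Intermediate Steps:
Function('A')(y) = Add(-7, Mul(Rational(1, 7), Pow(y, -1), Add(-3, y))) (Function('A')(y) = Add(-7, Mul(Rational(1, 7), Mul(Add(y, -3), Pow(y, -1)))) = Add(-7, Mul(Rational(1, 7), Mul(Add(-3, y), Pow(y, -1)))) = Add(-7, Mul(Rational(1, 7), Mul(Pow(y, -1), Add(-3, y)))) = Add(-7, Mul(Rational(1, 7), Pow(y, -1), Add(-3, y))))
Function('K')(x) = Rational(-51, 7) (Function('K')(x) = Mul(Rational(3, 7), Pow(1, -1), Add(-1, Mul(-16, 1))) = Mul(Rational(3, 7), 1, Add(-1, -16)) = Mul(Rational(3, 7), 1, -17) = Rational(-51, 7))
Pow(Add(Function('K')(-2), Add(Add(8271, -5848), 11468)), Rational(1, 2)) = Pow(Add(Rational(-51, 7), Add(Add(8271, -5848), 11468)), Rational(1, 2)) = Pow(Add(Rational(-51, 7), Add(2423, 11468)), Rational(1, 2)) = Pow(Add(Rational(-51, 7), 13891), Rational(1, 2)) = Pow(Rational(97186, 7), Rational(1, 2)) = Mul(Rational(1, 7), Pow(680302, Rational(1, 2)))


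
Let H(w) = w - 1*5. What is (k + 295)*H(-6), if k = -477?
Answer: 2002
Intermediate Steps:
H(w) = -5 + w (H(w) = w - 5 = -5 + w)
(k + 295)*H(-6) = (-477 + 295)*(-5 - 6) = -182*(-11) = 2002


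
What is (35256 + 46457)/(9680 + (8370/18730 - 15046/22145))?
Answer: 3389257903105/401493377007 ≈ 8.4416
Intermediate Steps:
(35256 + 46457)/(9680 + (8370/18730 - 15046/22145)) = 81713/(9680 + (8370*(1/18730) - 15046*1/22145)) = 81713/(9680 + (837/1873 - 15046/22145)) = 81713/(9680 - 9645793/41477585) = 81713/(401493377007/41477585) = 81713*(41477585/401493377007) = 3389257903105/401493377007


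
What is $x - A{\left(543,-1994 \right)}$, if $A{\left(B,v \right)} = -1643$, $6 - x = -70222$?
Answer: $71871$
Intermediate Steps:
$x = 70228$ ($x = 6 - -70222 = 6 + 70222 = 70228$)
$x - A{\left(543,-1994 \right)} = 70228 - -1643 = 70228 + 1643 = 71871$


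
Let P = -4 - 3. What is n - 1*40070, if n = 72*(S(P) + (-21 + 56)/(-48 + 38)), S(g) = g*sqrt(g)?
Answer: -40322 - 504*I*sqrt(7) ≈ -40322.0 - 1333.5*I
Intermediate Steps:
P = -7
S(g) = g**(3/2)
n = -252 - 504*I*sqrt(7) (n = 72*((-7)**(3/2) + (-21 + 56)/(-48 + 38)) = 72*(-7*I*sqrt(7) + 35/(-10)) = 72*(-7*I*sqrt(7) + 35*(-1/10)) = 72*(-7*I*sqrt(7) - 7/2) = 72*(-7/2 - 7*I*sqrt(7)) = -252 - 504*I*sqrt(7) ≈ -252.0 - 1333.5*I)
n - 1*40070 = (-252 - 504*I*sqrt(7)) - 1*40070 = (-252 - 504*I*sqrt(7)) - 40070 = -40322 - 504*I*sqrt(7)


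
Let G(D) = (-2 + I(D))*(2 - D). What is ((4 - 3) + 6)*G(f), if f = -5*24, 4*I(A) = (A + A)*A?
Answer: 6147092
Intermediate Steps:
I(A) = A**2/2 (I(A) = ((A + A)*A)/4 = ((2*A)*A)/4 = (2*A**2)/4 = A**2/2)
f = -120
G(D) = (-2 + D**2/2)*(2 - D)
((4 - 3) + 6)*G(f) = ((4 - 3) + 6)*(-4 + (-120)**2 + 2*(-120) - 1/2*(-120)**3) = (1 + 6)*(-4 + 14400 - 240 - 1/2*(-1728000)) = 7*(-4 + 14400 - 240 + 864000) = 7*878156 = 6147092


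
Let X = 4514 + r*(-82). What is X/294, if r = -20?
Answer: 3077/147 ≈ 20.932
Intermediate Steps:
X = 6154 (X = 4514 - 20*(-82) = 4514 + 1640 = 6154)
X/294 = 6154/294 = 6154*(1/294) = 3077/147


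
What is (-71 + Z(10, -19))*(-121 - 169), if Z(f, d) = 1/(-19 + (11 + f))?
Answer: 20445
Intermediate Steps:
Z(f, d) = 1/(-8 + f)
(-71 + Z(10, -19))*(-121 - 169) = (-71 + 1/(-8 + 10))*(-121 - 169) = (-71 + 1/2)*(-290) = (-71 + ½)*(-290) = -141/2*(-290) = 20445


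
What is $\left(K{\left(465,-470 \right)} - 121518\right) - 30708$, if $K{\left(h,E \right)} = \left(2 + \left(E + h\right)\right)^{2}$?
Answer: $-152217$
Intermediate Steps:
$K{\left(h,E \right)} = \left(2 + E + h\right)^{2}$
$\left(K{\left(465,-470 \right)} - 121518\right) - 30708 = \left(\left(2 - 470 + 465\right)^{2} - 121518\right) - 30708 = \left(\left(-3\right)^{2} - 121518\right) - 30708 = \left(9 - 121518\right) - 30708 = -121509 - 30708 = -152217$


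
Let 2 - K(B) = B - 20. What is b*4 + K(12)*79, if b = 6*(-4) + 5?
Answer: 714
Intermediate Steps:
K(B) = 22 - B (K(B) = 2 - (B - 20) = 2 - (-20 + B) = 2 + (20 - B) = 22 - B)
b = -19 (b = -24 + 5 = -19)
b*4 + K(12)*79 = -19*4 + (22 - 1*12)*79 = -76 + (22 - 12)*79 = -76 + 10*79 = -76 + 790 = 714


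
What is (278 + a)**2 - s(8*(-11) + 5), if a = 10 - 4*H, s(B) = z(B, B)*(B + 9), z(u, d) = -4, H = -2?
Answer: 87320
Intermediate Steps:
s(B) = -36 - 4*B (s(B) = -4*(B + 9) = -4*(9 + B) = -36 - 4*B)
a = 18 (a = 10 - 4*(-2) = 10 + 8 = 18)
(278 + a)**2 - s(8*(-11) + 5) = (278 + 18)**2 - (-36 - 4*(8*(-11) + 5)) = 296**2 - (-36 - 4*(-88 + 5)) = 87616 - (-36 - 4*(-83)) = 87616 - (-36 + 332) = 87616 - 1*296 = 87616 - 296 = 87320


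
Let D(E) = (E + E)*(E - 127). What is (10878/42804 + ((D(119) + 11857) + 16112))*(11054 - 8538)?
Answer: 233924499934/3567 ≈ 6.5580e+7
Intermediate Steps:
D(E) = 2*E*(-127 + E) (D(E) = (2*E)*(-127 + E) = 2*E*(-127 + E))
(10878/42804 + ((D(119) + 11857) + 16112))*(11054 - 8538) = (10878/42804 + ((2*119*(-127 + 119) + 11857) + 16112))*(11054 - 8538) = (10878*(1/42804) + ((2*119*(-8) + 11857) + 16112))*2516 = (1813/7134 + ((-1904 + 11857) + 16112))*2516 = (1813/7134 + (9953 + 16112))*2516 = (1813/7134 + 26065)*2516 = (185949523/7134)*2516 = 233924499934/3567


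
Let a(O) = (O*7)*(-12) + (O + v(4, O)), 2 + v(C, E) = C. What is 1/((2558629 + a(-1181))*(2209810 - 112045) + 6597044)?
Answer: 1/5573042375354 ≈ 1.7944e-13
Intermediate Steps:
v(C, E) = -2 + C
a(O) = 2 - 83*O (a(O) = (O*7)*(-12) + (O + (-2 + 4)) = (7*O)*(-12) + (O + 2) = -84*O + (2 + O) = 2 - 83*O)
1/((2558629 + a(-1181))*(2209810 - 112045) + 6597044) = 1/((2558629 + (2 - 83*(-1181)))*(2209810 - 112045) + 6597044) = 1/((2558629 + (2 + 98023))*2097765 + 6597044) = 1/((2558629 + 98025)*2097765 + 6597044) = 1/(2656654*2097765 + 6597044) = 1/(5573035778310 + 6597044) = 1/5573042375354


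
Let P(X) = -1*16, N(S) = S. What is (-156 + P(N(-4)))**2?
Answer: 29584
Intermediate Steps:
P(X) = -16
(-156 + P(N(-4)))**2 = (-156 - 16)**2 = (-172)**2 = 29584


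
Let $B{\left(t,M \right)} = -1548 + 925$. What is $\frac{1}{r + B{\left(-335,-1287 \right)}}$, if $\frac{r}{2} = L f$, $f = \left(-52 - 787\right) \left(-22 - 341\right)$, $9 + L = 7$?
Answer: $- \frac{1}{1218851} \approx -8.2045 \cdot 10^{-7}$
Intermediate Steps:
$L = -2$ ($L = -9 + 7 = -2$)
$f = 304557$ ($f = \left(-839\right) \left(-363\right) = 304557$)
$B{\left(t,M \right)} = -623$
$r = -1218228$ ($r = 2 \left(\left(-2\right) 304557\right) = 2 \left(-609114\right) = -1218228$)
$\frac{1}{r + B{\left(-335,-1287 \right)}} = \frac{1}{-1218228 - 623} = \frac{1}{-1218851} = - \frac{1}{1218851}$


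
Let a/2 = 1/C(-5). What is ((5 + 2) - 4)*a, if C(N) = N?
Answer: -6/5 ≈ -1.2000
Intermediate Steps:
a = -2/5 (a = 2/(-5) = 2*(-1/5) = -2/5 ≈ -0.40000)
((5 + 2) - 4)*a = ((5 + 2) - 4)*(-2/5) = (7 - 4)*(-2/5) = 3*(-2/5) = -6/5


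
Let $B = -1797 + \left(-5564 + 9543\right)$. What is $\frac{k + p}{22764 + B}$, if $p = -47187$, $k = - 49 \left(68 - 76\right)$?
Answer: $- \frac{46795}{24946} \approx -1.8759$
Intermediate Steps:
$k = 392$ ($k = \left(-49\right) \left(-8\right) = 392$)
$B = 2182$ ($B = -1797 + 3979 = 2182$)
$\frac{k + p}{22764 + B} = \frac{392 - 47187}{22764 + 2182} = - \frac{46795}{24946}$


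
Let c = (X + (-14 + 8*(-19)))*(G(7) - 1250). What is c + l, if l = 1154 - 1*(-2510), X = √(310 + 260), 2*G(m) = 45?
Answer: 207429 - 2455*√570/2 ≈ 1.7812e+5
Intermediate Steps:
G(m) = 45/2 (G(m) = (½)*45 = 45/2)
X = √570 ≈ 23.875
c = 203765 - 2455*√570/2 (c = (√570 + (-14 + 8*(-19)))*(45/2 - 1250) = (√570 + (-14 - 152))*(-2455/2) = (√570 - 166)*(-2455/2) = (-166 + √570)*(-2455/2) = 203765 - 2455*√570/2 ≈ 1.7446e+5)
l = 3664 (l = 1154 + 2510 = 3664)
c + l = (203765 - 2455*√570/2) + 3664 = 207429 - 2455*√570/2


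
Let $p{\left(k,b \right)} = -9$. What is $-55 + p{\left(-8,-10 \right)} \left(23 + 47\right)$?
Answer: $-685$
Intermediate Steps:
$-55 + p{\left(-8,-10 \right)} \left(23 + 47\right) = -55 - 9 \left(23 + 47\right) = -55 - 630 = -685$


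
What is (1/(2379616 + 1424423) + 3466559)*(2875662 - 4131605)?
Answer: -974236878751899958/223767 ≈ -4.3538e+12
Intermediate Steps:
(1/(2379616 + 1424423) + 3466559)*(2875662 - 4131605) = (1/3804039 + 3466559)*(-1255943) = (13186925631802/3804039)*(-1255943) = -974236878751899958/223767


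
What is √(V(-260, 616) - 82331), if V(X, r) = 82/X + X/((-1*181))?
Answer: I*√45582834860030/23530 ≈ 286.93*I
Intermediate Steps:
V(X, r) = 82/X - X/181 (V(X, r) = 82/X + X/(-181) = 82/X + X*(-1/181) = 82/X - X/181)
√(V(-260, 616) - 82331) = √((82/(-260) - 1/181*(-260)) - 82331) = √((82*(-1/260) + 260/181) - 82331) = √((-41/130 + 260/181) - 82331) = √(26379/23530 - 82331) = √(-1937222051/23530) = I*√45582834860030/23530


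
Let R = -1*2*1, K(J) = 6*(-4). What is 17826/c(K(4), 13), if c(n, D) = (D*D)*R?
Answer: -8913/169 ≈ -52.740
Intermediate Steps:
K(J) = -24
R = -2 (R = -2*1 = -2)
c(n, D) = -2*D² (c(n, D) = (D*D)*(-2) = D²*(-2) = -2*D²)
17826/c(K(4), 13) = 17826/((-2*13²)) = 17826/((-2*169)) = 17826/(-338) = 17826*(-1/338) = -8913/169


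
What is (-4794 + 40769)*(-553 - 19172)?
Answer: -709606875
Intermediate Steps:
(-4794 + 40769)*(-553 - 19172) = 35975*(-19725) = -709606875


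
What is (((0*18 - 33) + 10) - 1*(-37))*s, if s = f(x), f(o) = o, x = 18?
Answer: 252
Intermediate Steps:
s = 18
(((0*18 - 33) + 10) - 1*(-37))*s = (((0*18 - 33) + 10) - 1*(-37))*18 = (((0 - 33) + 10) + 37)*18 = ((-33 + 10) + 37)*18 = (-23 + 37)*18 = 14*18 = 252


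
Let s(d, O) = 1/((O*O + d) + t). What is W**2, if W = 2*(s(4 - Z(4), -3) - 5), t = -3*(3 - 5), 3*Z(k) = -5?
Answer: 94249/961 ≈ 98.074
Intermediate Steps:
Z(k) = -5/3 (Z(k) = (1/3)*(-5) = -5/3)
t = 6 (t = -3*(-2) = 6)
s(d, O) = 1/(6 + d + O**2) (s(d, O) = 1/((O*O + d) + 6) = 1/((O**2 + d) + 6) = 1/((d + O**2) + 6) = 1/(6 + d + O**2))
W = -307/31 (W = 2*(1/(6 + (4 - 1*(-5/3)) + (-3)**2) - 5) = 2*(1/(6 + (4 + 5/3) + 9) - 5) = 2*(1/(6 + 17/3 + 9) - 5) = 2*(1/(62/3) - 5) = 2*(3/62 - 5) = 2*(-307/62) = -307/31 ≈ -9.9032)
W**2 = (-307/31)**2 = 94249/961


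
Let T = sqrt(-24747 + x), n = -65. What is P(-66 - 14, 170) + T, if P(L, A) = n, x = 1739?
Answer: -65 + 4*I*sqrt(1438) ≈ -65.0 + 151.68*I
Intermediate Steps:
P(L, A) = -65
T = 4*I*sqrt(1438) (T = sqrt(-24747 + 1739) = sqrt(-23008) = 4*I*sqrt(1438) ≈ 151.68*I)
P(-66 - 14, 170) + T = -65 + 4*I*sqrt(1438)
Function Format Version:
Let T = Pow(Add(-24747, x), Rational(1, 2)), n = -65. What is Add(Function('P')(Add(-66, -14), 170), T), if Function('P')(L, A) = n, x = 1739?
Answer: Add(-65, Mul(4, I, Pow(1438, Rational(1, 2)))) ≈ Add(-65.000, Mul(151.68, I))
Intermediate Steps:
Function('P')(L, A) = -65
T = Mul(4, I, Pow(1438, Rational(1, 2))) (T = Pow(Add(-24747, 1739), Rational(1, 2)) = Pow(-23008, Rational(1, 2)) = Mul(4, I, Pow(1438, Rational(1, 2))) ≈ Mul(151.68, I))
Add(Function('P')(Add(-66, -14), 170), T) = Add(-65, Mul(4, I, Pow(1438, Rational(1, 2))))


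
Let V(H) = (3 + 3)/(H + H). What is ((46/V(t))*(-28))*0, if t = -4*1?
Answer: 0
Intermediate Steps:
t = -4
V(H) = 3/H (V(H) = 6/((2*H)) = 6*(1/(2*H)) = 3/H)
((46/V(t))*(-28))*0 = ((46/((3/(-4))))*(-28))*0 = ((46/((3*(-1/4))))*(-28))*0 = ((46/(-3/4))*(-28))*0 = ((46*(-4/3))*(-28))*0 = -184/3*(-28)*0 = (5152/3)*0 = 0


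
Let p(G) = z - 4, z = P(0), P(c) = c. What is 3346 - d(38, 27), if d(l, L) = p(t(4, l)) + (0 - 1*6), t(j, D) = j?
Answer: 3356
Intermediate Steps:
z = 0
p(G) = -4 (p(G) = 0 - 4 = -4)
d(l, L) = -10 (d(l, L) = -4 + (0 - 1*6) = -4 + (0 - 6) = -4 - 6 = -10)
3346 - d(38, 27) = 3346 - 1*(-10) = 3346 + 10 = 3356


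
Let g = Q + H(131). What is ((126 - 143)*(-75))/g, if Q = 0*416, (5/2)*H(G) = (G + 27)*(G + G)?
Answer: 6375/82792 ≈ 0.077000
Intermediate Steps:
H(G) = 4*G*(27 + G)/5 (H(G) = 2*((G + 27)*(G + G))/5 = 2*((27 + G)*(2*G))/5 = 2*(2*G*(27 + G))/5 = 4*G*(27 + G)/5)
Q = 0
g = 82792/5 (g = 0 + (⅘)*131*(27 + 131) = 0 + (⅘)*131*158 = 0 + 82792/5 = 82792/5 ≈ 16558.)
((126 - 143)*(-75))/g = ((126 - 143)*(-75))/(82792/5) = -17*(-75)*(5/82792) = 1275*(5/82792) = 6375/82792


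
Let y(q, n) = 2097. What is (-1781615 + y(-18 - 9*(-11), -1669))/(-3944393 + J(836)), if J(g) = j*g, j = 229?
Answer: 1779518/3752949 ≈ 0.47417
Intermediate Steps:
J(g) = 229*g
(-1781615 + y(-18 - 9*(-11), -1669))/(-3944393 + J(836)) = (-1781615 + 2097)/(-3944393 + 229*836) = -1779518/(-3944393 + 191444) = -1779518/(-3752949) = -1779518*(-1/3752949) = 1779518/3752949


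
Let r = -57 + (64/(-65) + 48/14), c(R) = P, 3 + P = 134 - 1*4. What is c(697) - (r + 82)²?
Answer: -129632994/207025 ≈ -626.17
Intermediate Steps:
P = 127 (P = -3 + (134 - 1*4) = -3 + (134 - 4) = -3 + 130 = 127)
c(R) = 127
r = -24823/455 (r = -57 + (64*(-1/65) + 48*(1/14)) = -57 + (-64/65 + 24/7) = -57 + 1112/455 = -24823/455 ≈ -54.556)
c(697) - (r + 82)² = 127 - (-24823/455 + 82)² = 127 - (12487/455)² = 127 - 1*155925169/207025 = 127 - 155925169/207025 = -129632994/207025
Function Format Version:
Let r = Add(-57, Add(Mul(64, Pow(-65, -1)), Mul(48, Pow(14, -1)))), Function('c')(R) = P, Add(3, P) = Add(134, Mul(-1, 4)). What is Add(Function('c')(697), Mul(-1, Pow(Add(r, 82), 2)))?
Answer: Rational(-129632994, 207025) ≈ -626.17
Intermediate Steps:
P = 127 (P = Add(-3, Add(134, Mul(-1, 4))) = Add(-3, Add(134, -4)) = Add(-3, 130) = 127)
Function('c')(R) = 127
r = Rational(-24823, 455) (r = Add(-57, Add(Mul(64, Rational(-1, 65)), Mul(48, Rational(1, 14)))) = Add(-57, Add(Rational(-64, 65), Rational(24, 7))) = Add(-57, Rational(1112, 455)) = Rational(-24823, 455) ≈ -54.556)
Add(Function('c')(697), Mul(-1, Pow(Add(r, 82), 2))) = Add(127, Mul(-1, Pow(Add(Rational(-24823, 455), 82), 2))) = Add(127, Mul(-1, Pow(Rational(12487, 455), 2))) = Add(127, Mul(-1, Rational(155925169, 207025))) = Add(127, Rational(-155925169, 207025)) = Rational(-129632994, 207025)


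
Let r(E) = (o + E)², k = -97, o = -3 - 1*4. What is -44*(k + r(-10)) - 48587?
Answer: -57035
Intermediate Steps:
o = -7 (o = -3 - 4 = -7)
r(E) = (-7 + E)²
-44*(k + r(-10)) - 48587 = -44*(-97 + (-7 - 10)²) - 48587 = -44*(-97 + (-17)²) - 48587 = -44*(-97 + 289) - 48587 = -44*192 - 48587 = -8448 - 48587 = -57035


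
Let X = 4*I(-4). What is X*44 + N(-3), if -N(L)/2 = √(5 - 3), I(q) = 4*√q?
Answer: -2*√2 + 1408*I ≈ -2.8284 + 1408.0*I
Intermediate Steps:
N(L) = -2*√2 (N(L) = -2*√(5 - 3) = -2*√2)
X = 32*I (X = 4*(4*√(-4)) = 4*(4*(2*I)) = 4*(8*I) = 32*I ≈ 32.0*I)
X*44 + N(-3) = (32*I)*44 - 2*√2 = 1408*I - 2*√2 = -2*√2 + 1408*I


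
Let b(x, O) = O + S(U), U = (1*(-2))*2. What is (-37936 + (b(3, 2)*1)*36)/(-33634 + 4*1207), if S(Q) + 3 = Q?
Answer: 19058/14403 ≈ 1.3232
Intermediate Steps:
U = -4 (U = -2*2 = -4)
S(Q) = -3 + Q
b(x, O) = -7 + O (b(x, O) = O + (-3 - 4) = O - 7 = -7 + O)
(-37936 + (b(3, 2)*1)*36)/(-33634 + 4*1207) = (-37936 + ((-7 + 2)*1)*36)/(-33634 + 4*1207) = (-37936 - 5*1*36)/(-33634 + 4828) = (-37936 - 5*36)/(-28806) = (-37936 - 180)*(-1/28806) = -38116*(-1/28806) = 19058/14403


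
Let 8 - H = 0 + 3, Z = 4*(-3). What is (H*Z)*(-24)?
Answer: 1440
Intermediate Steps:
Z = -12
H = 5 (H = 8 - (0 + 3) = 8 - 1*3 = 8 - 3 = 5)
(H*Z)*(-24) = (5*(-12))*(-24) = -60*(-24) = 1440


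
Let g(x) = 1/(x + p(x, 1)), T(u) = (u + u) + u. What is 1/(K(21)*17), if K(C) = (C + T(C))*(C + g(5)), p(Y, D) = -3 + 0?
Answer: 1/30702 ≈ 3.2571e-5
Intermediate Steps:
T(u) = 3*u (T(u) = 2*u + u = 3*u)
p(Y, D) = -3
g(x) = 1/(-3 + x) (g(x) = 1/(x - 3) = 1/(-3 + x))
K(C) = 4*C*(1/2 + C) (K(C) = (C + 3*C)*(C + 1/(-3 + 5)) = (4*C)*(C + 1/2) = (4*C)*(1/2 + C) = 4*C*(1/2 + C))
1/(K(21)*17) = 1/((2*21*(1 + 2*21))*17) = 1/((2*21*(1 + 42))*17) = 1/((2*21*43)*17) = 1/(1806*17) = 1/30702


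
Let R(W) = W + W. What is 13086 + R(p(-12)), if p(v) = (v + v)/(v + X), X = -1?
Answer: 170166/13 ≈ 13090.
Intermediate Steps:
p(v) = 2*v/(-1 + v) (p(v) = (v + v)/(v - 1) = (2*v)/(-1 + v) = 2*v/(-1 + v))
R(W) = 2*W
13086 + R(p(-12)) = 13086 + 2*(2*(-12)/(-1 - 12)) = 13086 + 2*(2*(-12)/(-13)) = 13086 + 2*(2*(-12)*(-1/13)) = 13086 + 2*(24/13) = 13086 + 48/13 = 170166/13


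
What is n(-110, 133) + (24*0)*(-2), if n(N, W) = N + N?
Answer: -220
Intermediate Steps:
n(N, W) = 2*N
n(-110, 133) + (24*0)*(-2) = 2*(-110) + (24*0)*(-2) = -220 + 0*(-2) = -220 + 0 = -220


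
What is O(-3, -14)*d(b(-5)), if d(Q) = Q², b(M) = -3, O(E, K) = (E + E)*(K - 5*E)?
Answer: -54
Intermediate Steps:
O(E, K) = 2*E*(K - 5*E) (O(E, K) = (2*E)*(K - 5*E) = 2*E*(K - 5*E))
O(-3, -14)*d(b(-5)) = (2*(-3)*(-14 - 5*(-3)))*(-3)² = (2*(-3)*(-14 + 15))*9 = (2*(-3)*1)*9 = -6*9 = -54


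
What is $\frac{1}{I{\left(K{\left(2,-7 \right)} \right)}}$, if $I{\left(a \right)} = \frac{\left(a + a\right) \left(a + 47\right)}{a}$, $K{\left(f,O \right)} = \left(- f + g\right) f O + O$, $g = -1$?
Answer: $\frac{1}{164} \approx 0.0060976$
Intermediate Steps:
$K{\left(f,O \right)} = O + O f \left(-1 - f\right)$ ($K{\left(f,O \right)} = \left(- f - 1\right) f O + O = \left(-1 - f\right) f O + O = f \left(-1 - f\right) O + O = O f \left(-1 - f\right) + O = O + O f \left(-1 - f\right)$)
$I{\left(a \right)} = 94 + 2 a$ ($I{\left(a \right)} = \frac{2 a \left(47 + a\right)}{a} = 94 + 2 a$)
$\frac{1}{I{\left(K{\left(2,-7 \right)} \right)}} = \frac{1}{94 + 2 \left(- 7 \left(1 - 2 - 2^{2}\right)\right)} = \frac{1}{94 + 2 \left(- 7 \left(1 - 2 - 4\right)\right)} = \frac{1}{94 + 2 \left(\left(-7\right) \left(-5\right)\right)} = \frac{1}{94 + 2 \cdot 35} = \frac{1}{94 + 70} = \frac{1}{164}$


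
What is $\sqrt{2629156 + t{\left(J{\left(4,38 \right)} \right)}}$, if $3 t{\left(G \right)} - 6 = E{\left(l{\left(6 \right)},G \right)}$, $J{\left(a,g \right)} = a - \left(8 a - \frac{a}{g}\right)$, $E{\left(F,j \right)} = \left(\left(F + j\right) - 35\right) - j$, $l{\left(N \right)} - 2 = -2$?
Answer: $\frac{\sqrt{23662317}}{3} \approx 1621.5$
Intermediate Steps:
$l{\left(N \right)} = 0$ ($l{\left(N \right)} = 2 - 2 = 0$)
$E{\left(F,j \right)} = -35 + F$ ($E{\left(F,j \right)} = \left(-35 + F + j\right) - j = -35 + F$)
$J{\left(a,g \right)} = - 7 a + \frac{a}{g}$
$t{\left(G \right)} = - \frac{29}{3}$ ($t{\left(G \right)} = 2 + \frac{-35 + 0}{3} = 2 + \frac{1}{3} \left(-35\right) = 2 - \frac{35}{3} = - \frac{29}{3}$)
$\sqrt{2629156 + t{\left(J{\left(4,38 \right)} \right)}} = \sqrt{2629156 - \frac{29}{3}} = \sqrt{\frac{7887439}{3}} = \frac{\sqrt{23662317}}{3}$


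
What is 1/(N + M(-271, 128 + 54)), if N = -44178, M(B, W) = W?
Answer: -1/43996 ≈ -2.2729e-5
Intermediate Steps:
1/(N + M(-271, 128 + 54)) = 1/(-44178 + (128 + 54)) = 1/(-44178 + 182) = 1/(-43996) = -1/43996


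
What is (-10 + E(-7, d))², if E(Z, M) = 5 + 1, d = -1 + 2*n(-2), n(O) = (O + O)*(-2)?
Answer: 16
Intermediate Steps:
n(O) = -4*O (n(O) = (2*O)*(-2) = -4*O)
d = 15 (d = -1 + 2*(-4*(-2)) = -1 + 2*8 = -1 + 16 = 15)
E(Z, M) = 6
(-10 + E(-7, d))² = (-10 + 6)² = (-4)² = 16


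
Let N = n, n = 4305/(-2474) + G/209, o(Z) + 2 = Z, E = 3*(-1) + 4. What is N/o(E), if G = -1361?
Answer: 4266859/517066 ≈ 8.2521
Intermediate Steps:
E = 1 (E = -3 + 4 = 1)
o(Z) = -2 + Z
n = -4266859/517066 (n = 4305/(-2474) - 1361/209 = 4305*(-1/2474) - 1361*1/209 = -4305/2474 - 1361/209 = -4266859/517066 ≈ -8.2521)
N = -4266859/517066 ≈ -8.2521
N/o(E) = -4266859/(517066*(-2 + 1)) = -4266859/517066/(-1) = -4266859/517066*(-1) = 4266859/517066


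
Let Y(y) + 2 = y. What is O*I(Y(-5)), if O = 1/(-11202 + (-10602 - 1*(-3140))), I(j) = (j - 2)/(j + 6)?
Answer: -9/18664 ≈ -0.00048221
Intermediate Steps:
Y(y) = -2 + y
I(j) = (-2 + j)/(6 + j)
O = -1/18664 (O = 1/(-11202 + (-10602 + 3140)) = 1/(-11202 - 7462) = 1/(-18664) = -1/18664 ≈ -5.3579e-5)
O*I(Y(-5)) = -(-2 + (-2 - 5))/(18664*(6 + (-2 - 5))) = -(-2 - 7)/(18664*(6 - 7)) = -(-9)/(18664*(-1)) = -(-1)*(-9)/18664 = -1/18664*9 = -9/18664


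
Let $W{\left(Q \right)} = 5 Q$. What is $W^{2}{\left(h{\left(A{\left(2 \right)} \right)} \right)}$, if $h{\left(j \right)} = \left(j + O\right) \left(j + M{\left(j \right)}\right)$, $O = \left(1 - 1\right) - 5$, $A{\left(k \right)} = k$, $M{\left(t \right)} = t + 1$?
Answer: $5625$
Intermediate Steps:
$M{\left(t \right)} = 1 + t$
$O = -5$ ($O = 0 - 5 = -5$)
$h{\left(j \right)} = \left(1 + 2 j\right) \left(-5 + j\right)$ ($h{\left(j \right)} = \left(j - 5\right) \left(j + \left(1 + j\right)\right) = \left(-5 + j\right) \left(1 + 2 j\right) = \left(1 + 2 j\right) \left(-5 + j\right)$)
$W^{2}{\left(h{\left(A{\left(2 \right)} \right)} \right)} = \left(5 \left(-5 - 18 + 2 \cdot 2^{2}\right)\right)^{2} = \left(5 \left(-5 - 18 + 2 \cdot 4\right)\right)^{2} = \left(5 \left(-5 - 18 + 8\right)\right)^{2} = \left(5 \left(-15\right)\right)^{2} = \left(-75\right)^{2} = 5625$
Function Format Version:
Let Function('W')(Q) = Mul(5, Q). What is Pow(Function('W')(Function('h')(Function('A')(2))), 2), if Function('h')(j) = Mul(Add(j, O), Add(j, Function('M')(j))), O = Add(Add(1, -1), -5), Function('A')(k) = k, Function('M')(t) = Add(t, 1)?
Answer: 5625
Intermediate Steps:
Function('M')(t) = Add(1, t)
O = -5 (O = Add(0, -5) = -5)
Function('h')(j) = Mul(Add(1, Mul(2, j)), Add(-5, j)) (Function('h')(j) = Mul(Add(j, -5), Add(j, Add(1, j))) = Mul(Add(-5, j), Add(1, Mul(2, j))) = Mul(Add(1, Mul(2, j)), Add(-5, j)))
Pow(Function('W')(Function('h')(Function('A')(2))), 2) = Pow(Mul(5, Add(-5, Mul(-9, 2), Mul(2, Pow(2, 2)))), 2) = Pow(Mul(5, Add(-5, -18, Mul(2, 4))), 2) = Pow(Mul(5, Add(-5, -18, 8)), 2) = Pow(Mul(5, -15), 2) = Pow(-75, 2) = 5625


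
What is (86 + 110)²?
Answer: 38416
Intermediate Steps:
(86 + 110)² = 196² = 38416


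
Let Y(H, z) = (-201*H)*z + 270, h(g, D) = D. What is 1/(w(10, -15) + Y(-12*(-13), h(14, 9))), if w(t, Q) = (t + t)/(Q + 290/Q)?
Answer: -103/29039262 ≈ -3.5469e-6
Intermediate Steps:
w(t, Q) = 2*t/(Q + 290/Q) (w(t, Q) = (2*t)/(Q + 290/Q) = 2*t/(Q + 290/Q))
Y(H, z) = 270 - 201*H*z (Y(H, z) = -201*H*z + 270 = 270 - 201*H*z)
1/(w(10, -15) + Y(-12*(-13), h(14, 9))) = 1/(2*(-15)*10/(290 + (-15)²) + (270 - 201*(-12*(-13))*9)) = 1/(2*(-15)*10/(290 + 225) + (270 - 201*156*9)) = 1/(2*(-15)*10/515 + (270 - 282204)) = 1/(2*(-15)*10*(1/515) - 281934) = 1/(-60/103 - 281934) = 1/(-29039262/103) = -103/29039262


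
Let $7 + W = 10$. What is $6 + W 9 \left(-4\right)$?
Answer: $-102$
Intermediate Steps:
$W = 3$ ($W = -7 + 10 = 3$)
$6 + W 9 \left(-4\right) = 6 + 3 \cdot 9 \left(-4\right) = 6 + 3 \left(-36\right) = 6 - 108 = -102$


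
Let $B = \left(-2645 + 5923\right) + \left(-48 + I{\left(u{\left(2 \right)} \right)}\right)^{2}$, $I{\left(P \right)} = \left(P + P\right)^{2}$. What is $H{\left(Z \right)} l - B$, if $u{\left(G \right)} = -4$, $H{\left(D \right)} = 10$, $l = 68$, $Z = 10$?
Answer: $-2854$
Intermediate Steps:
$I{\left(P \right)} = 4 P^{2}$ ($I{\left(P \right)} = \left(2 P\right)^{2} = 4 P^{2}$)
$B = 3534$ ($B = \left(-2645 + 5923\right) + \left(-48 + 4 \left(-4\right)^{2}\right)^{2} = 3278 + \left(-48 + 4 \cdot 16\right)^{2} = 3278 + \left(-48 + 64\right)^{2} = 3278 + 16^{2} = 3278 + 256 = 3534$)
$H{\left(Z \right)} l - B = 10 \cdot 68 - 3534 = 680 - 3534 = -2854$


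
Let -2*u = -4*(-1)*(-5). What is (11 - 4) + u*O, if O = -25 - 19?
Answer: -433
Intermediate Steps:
O = -44
u = 10 (u = -(-4*(-1))*(-5)/2 = -2*(-5) = -½*(-20) = 10)
(11 - 4) + u*O = (11 - 4) + 10*(-44) = 7 - 440 = -433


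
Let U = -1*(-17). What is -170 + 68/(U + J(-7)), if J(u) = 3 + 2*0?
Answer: -833/5 ≈ -166.60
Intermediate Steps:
J(u) = 3 (J(u) = 3 + 0 = 3)
U = 17
-170 + 68/(U + J(-7)) = -170 + 68/(17 + 3) = -170 + 68/20 = -170 + 68*(1/20) = -170 + 17/5 = -833/5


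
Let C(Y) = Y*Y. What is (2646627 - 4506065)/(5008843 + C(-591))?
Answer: -929719/2679062 ≈ -0.34703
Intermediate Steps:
C(Y) = Y**2
(2646627 - 4506065)/(5008843 + C(-591)) = (2646627 - 4506065)/(5008843 + (-591)**2) = -1859438/(5008843 + 349281) = -1859438/5358124 = -1859438*1/5358124 = -929719/2679062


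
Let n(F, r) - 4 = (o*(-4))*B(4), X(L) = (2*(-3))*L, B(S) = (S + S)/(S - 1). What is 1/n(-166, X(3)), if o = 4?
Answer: -3/116 ≈ -0.025862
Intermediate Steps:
B(S) = 2*S/(-1 + S) (B(S) = (2*S)/(-1 + S) = 2*S/(-1 + S))
X(L) = -6*L
n(F, r) = -116/3 (n(F, r) = 4 + (4*(-4))*(2*4/(-1 + 4)) = 4 - 32*4/3 = 4 - 16*8/3 = 4 - 128/3 = -116/3)
1/n(-166, X(3)) = 1/(-116/3) = -3/116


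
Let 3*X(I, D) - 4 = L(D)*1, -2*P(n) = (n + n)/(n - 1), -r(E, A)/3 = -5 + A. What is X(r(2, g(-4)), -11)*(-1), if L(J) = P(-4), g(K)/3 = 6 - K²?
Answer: -16/15 ≈ -1.0667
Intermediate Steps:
g(K) = 18 - 3*K² (g(K) = 3*(6 - K²) = 18 - 3*K²)
r(E, A) = 15 - 3*A (r(E, A) = -3*(-5 + A) = 15 - 3*A)
P(n) = -n/(-1 + n) (P(n) = -(n + n)/(2*(n - 1)) = -2*n/(2*(-1 + n)) = -n/(-1 + n))
L(J) = -⅘ (L(J) = -1*(-4)/(-1 - 4) = -1*(-4)/(-5) = -1*(-4)*(-⅕) = -⅘)
X(I, D) = 16/15 (X(I, D) = 4/3 + (-⅘*1)/3 = 4/3 + (⅓)*(-⅘) = 4/3 - 4/15 = 16/15)
X(r(2, g(-4)), -11)*(-1) = (16/15)*(-1) = -16/15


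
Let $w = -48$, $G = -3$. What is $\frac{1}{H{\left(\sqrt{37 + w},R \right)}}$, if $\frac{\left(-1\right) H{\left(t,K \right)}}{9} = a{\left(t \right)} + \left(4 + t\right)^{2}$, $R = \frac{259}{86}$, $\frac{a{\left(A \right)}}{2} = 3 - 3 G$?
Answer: $\frac{i}{9 \left(- 29 i + 8 \sqrt{11}\right)} \approx -0.0020856 + 0.0019082 i$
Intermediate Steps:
$a{\left(A \right)} = 24$ ($a{\left(A \right)} = 2 \left(3 - -9\right) = 2 \left(3 + 9\right) = 2 \cdot 12 = 24$)
$R = \frac{259}{86}$ ($R = 259 \cdot \frac{1}{86} = \frac{259}{86} \approx 3.0116$)
$H{\left(t,K \right)} = -216 - 9 \left(4 + t\right)^{2}$ ($H{\left(t,K \right)} = - 9 \left(24 + \left(4 + t\right)^{2}\right) = -216 - 9 \left(4 + t\right)^{2}$)
$\frac{1}{H{\left(\sqrt{37 + w},R \right)}} = \frac{1}{-216 - 9 \left(4 + \sqrt{37 - 48}\right)^{2}} = \frac{1}{-216 - 9 \left(4 + \sqrt{-11}\right)^{2}} = \frac{1}{-216 - 9 \left(4 + i \sqrt{11}\right)^{2}}$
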